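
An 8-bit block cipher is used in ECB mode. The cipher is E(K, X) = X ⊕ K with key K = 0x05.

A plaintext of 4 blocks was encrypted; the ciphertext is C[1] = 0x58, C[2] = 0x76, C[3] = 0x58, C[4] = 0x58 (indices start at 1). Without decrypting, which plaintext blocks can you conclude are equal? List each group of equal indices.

ECB encrypts each block independently with the same key, so equal ciphertext blocks imply equal plaintext blocks.
C[1] = C[3] = C[4] = 0x58, so P[1] = P[3] = P[4].

P[1] = P[3] = P[4]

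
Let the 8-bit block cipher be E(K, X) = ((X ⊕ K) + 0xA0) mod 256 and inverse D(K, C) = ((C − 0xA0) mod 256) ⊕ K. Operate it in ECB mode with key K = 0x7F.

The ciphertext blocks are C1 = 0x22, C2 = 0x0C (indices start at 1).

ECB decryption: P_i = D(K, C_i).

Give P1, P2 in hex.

P1 = 0xFD, P2 = 0x13

P1: D(K, 0x22) = 0xFD.
P2: D(K, 0x0C) = 0x13.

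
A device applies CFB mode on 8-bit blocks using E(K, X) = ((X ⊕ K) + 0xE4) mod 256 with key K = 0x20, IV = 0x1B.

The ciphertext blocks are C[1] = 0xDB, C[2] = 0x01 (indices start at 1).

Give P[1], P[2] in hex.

P[1] = 0xC4, P[2] = 0xDE

CFB decryption: P_i = C_i ⊕ E(K, C_{i−1}), with C_{0} = IV.
P[1]: E(K, 0x1B) = 0x1F; 0xDB ⊕ 0x1F = 0xC4.
P[2]: E(K, 0xDB) = 0xDF; 0x01 ⊕ 0xDF = 0xDE.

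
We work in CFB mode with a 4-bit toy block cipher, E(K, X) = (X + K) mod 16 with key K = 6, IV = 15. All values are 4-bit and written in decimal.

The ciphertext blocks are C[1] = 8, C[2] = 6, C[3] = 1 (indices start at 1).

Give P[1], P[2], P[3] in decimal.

P[1] = 13, P[2] = 8, P[3] = 13

CFB decryption: P_i = C_i ⊕ E(K, C_{i−1}), with C_{0} = IV.
P[1]: E(K, 15) = 5; 8 ⊕ 5 = 13.
P[2]: E(K, 8) = 14; 6 ⊕ 14 = 8.
P[3]: E(K, 6) = 12; 1 ⊕ 12 = 13.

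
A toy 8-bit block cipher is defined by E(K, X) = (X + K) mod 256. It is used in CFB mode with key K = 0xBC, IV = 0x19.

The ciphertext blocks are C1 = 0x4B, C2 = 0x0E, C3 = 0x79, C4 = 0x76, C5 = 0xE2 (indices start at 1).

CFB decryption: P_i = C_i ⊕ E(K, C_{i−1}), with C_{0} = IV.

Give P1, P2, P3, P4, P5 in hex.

P1 = 0x9E, P2 = 0x09, P3 = 0xB3, P4 = 0x43, P5 = 0xD0

P1: E(K, 0x19) = 0xD5; 0x4B ⊕ 0xD5 = 0x9E.
P2: E(K, 0x4B) = 0x07; 0x0E ⊕ 0x07 = 0x09.
P3: E(K, 0x0E) = 0xCA; 0x79 ⊕ 0xCA = 0xB3.
P4: E(K, 0x79) = 0x35; 0x76 ⊕ 0x35 = 0x43.
P5: E(K, 0x76) = 0x32; 0xE2 ⊕ 0x32 = 0xD0.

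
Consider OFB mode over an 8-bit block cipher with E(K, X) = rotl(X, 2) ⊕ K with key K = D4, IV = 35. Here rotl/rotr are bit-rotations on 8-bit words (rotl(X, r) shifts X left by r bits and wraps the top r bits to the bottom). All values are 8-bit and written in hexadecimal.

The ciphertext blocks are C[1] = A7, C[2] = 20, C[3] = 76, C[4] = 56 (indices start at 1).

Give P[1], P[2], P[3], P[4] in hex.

P[1] = A7, P[2] = F4, P[3] = F1, P[4] = 9C

OFB decryption: S_i = E(K, S_{i−1}) with S_{0} = IV; P_i = C_i ⊕ S_i.
P[1]: S = E(K, 35) = 00; A7 ⊕ 00 = A7.
P[2]: S = E(K, 00) = D4; 20 ⊕ D4 = F4.
P[3]: S = E(K, D4) = 87; 76 ⊕ 87 = F1.
P[4]: S = E(K, 87) = CA; 56 ⊕ CA = 9C.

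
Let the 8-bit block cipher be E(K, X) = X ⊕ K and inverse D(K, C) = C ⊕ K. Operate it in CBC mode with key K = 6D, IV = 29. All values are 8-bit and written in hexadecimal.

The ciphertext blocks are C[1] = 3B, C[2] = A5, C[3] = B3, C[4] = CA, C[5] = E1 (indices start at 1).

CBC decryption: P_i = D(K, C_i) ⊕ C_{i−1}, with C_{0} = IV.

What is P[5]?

P[5]: D(K, E1) = 8C; 8C ⊕ CA = 46.

P[5] = 46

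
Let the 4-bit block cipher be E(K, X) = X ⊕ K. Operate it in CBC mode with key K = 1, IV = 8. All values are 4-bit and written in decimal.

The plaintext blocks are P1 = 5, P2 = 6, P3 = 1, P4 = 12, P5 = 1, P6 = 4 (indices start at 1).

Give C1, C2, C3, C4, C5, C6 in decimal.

C1 = 12, C2 = 11, C3 = 11, C4 = 6, C5 = 6, C6 = 3

CBC encryption: C_i = E(K, P_i ⊕ C_{i−1}), with C_{0} = IV.
C1: P1 ⊕ 8 = 13; E(K, 13) = 12.
C2: P2 ⊕ 12 = 10; E(K, 10) = 11.
C3: P3 ⊕ 11 = 10; E(K, 10) = 11.
C4: P4 ⊕ 11 = 7; E(K, 7) = 6.
C5: P5 ⊕ 6 = 7; E(K, 7) = 6.
C6: P6 ⊕ 6 = 2; E(K, 2) = 3.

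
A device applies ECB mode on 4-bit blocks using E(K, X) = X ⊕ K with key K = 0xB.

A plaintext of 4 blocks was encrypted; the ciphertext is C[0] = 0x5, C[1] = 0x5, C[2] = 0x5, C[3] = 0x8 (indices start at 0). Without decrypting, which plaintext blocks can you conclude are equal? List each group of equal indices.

ECB encrypts each block independently with the same key, so equal ciphertext blocks imply equal plaintext blocks.
C[0] = C[1] = C[2] = 0x5, so P[0] = P[1] = P[2].

P[0] = P[1] = P[2]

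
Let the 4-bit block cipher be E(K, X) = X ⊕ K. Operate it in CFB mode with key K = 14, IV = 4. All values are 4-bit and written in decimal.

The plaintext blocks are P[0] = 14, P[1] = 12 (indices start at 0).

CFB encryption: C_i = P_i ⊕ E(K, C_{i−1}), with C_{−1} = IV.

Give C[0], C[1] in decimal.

C[0] = 4, C[1] = 6

C[0]: E(K, 4) = 10; 14 ⊕ 10 = 4.
C[1]: E(K, 4) = 10; 12 ⊕ 10 = 6.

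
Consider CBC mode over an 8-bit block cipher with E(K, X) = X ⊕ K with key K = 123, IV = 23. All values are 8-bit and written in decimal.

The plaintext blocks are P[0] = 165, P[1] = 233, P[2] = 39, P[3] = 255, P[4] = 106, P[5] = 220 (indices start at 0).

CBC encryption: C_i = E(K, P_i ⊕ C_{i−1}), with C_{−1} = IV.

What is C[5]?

C[0]: P[0] ⊕ 23 = 178; E(K, 178) = 201.
C[1]: P[1] ⊕ 201 = 32; E(K, 32) = 91.
C[2]: P[2] ⊕ 91 = 124; E(K, 124) = 7.
C[3]: P[3] ⊕ 7 = 248; E(K, 248) = 131.
C[4]: P[4] ⊕ 131 = 233; E(K, 233) = 146.
C[5]: P[5] ⊕ 146 = 78; E(K, 78) = 53.

C[5] = 53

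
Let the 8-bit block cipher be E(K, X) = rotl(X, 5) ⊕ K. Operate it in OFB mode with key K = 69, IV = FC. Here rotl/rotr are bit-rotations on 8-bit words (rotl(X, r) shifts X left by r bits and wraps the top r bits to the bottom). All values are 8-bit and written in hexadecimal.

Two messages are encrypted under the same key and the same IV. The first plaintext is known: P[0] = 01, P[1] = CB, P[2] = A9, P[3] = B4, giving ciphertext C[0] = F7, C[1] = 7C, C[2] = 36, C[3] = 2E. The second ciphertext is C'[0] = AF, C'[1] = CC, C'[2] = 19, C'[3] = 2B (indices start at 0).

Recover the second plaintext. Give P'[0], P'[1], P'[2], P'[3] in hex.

P'[0] = 59, P'[1] = 7B, P'[2] = 86, P'[3] = B1

In OFB with a reused IV, both messages share the same keystream S_i, so C_i ⊕ C'_i = P_i ⊕ P'_i and thus P'_i = P_i ⊕ C_i ⊕ C'_i.
P'[0]: 01 ⊕ F7 ⊕ AF = 59.
P'[1]: CB ⊕ 7C ⊕ CC = 7B.
P'[2]: A9 ⊕ 36 ⊕ 19 = 86.
P'[3]: B4 ⊕ 2E ⊕ 2B = B1.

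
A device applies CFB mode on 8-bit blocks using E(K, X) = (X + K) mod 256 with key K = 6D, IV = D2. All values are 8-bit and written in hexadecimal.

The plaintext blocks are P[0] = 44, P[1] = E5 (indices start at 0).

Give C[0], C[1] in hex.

C[0] = 7B, C[1] = 0D

CFB encryption: C_i = P_i ⊕ E(K, C_{i−1}), with C_{−1} = IV.
C[0]: E(K, D2) = 3F; 44 ⊕ 3F = 7B.
C[1]: E(K, 7B) = E8; E5 ⊕ E8 = 0D.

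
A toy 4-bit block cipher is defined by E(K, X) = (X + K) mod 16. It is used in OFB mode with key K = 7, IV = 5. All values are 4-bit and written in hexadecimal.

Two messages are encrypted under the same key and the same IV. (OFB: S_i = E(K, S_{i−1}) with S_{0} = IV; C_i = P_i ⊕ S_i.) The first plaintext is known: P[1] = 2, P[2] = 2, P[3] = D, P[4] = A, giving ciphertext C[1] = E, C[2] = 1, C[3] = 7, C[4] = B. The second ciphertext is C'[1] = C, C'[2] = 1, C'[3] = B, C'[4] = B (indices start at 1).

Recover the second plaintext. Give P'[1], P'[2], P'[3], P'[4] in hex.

P'[1] = 0, P'[2] = 2, P'[3] = 1, P'[4] = A

In OFB with a reused IV, both messages share the same keystream S_i, so C_i ⊕ C'_i = P_i ⊕ P'_i and thus P'_i = P_i ⊕ C_i ⊕ C'_i.
P'[1]: 2 ⊕ E ⊕ C = 0.
P'[2]: 2 ⊕ 1 ⊕ 1 = 2.
P'[3]: D ⊕ 7 ⊕ B = 1.
P'[4]: A ⊕ B ⊕ B = A.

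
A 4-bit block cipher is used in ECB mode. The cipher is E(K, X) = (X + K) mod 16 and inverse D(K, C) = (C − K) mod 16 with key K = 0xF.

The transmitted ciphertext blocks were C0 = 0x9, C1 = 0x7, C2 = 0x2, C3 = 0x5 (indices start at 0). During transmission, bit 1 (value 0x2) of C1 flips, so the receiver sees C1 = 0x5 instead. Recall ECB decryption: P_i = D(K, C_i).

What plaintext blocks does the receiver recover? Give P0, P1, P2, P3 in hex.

P0 = 0xA, P1 = 0x6, P2 = 0x3, P3 = 0x6

Only C1 changed, to 0x5. In ECB, a change in C_i affects only P_i. Decrypting the received ciphertext:
P0: D(K, 0x9) = 0xA.
P1: D(K, 0x5) = 0x6.
P2: D(K, 0x2) = 0x3.
P3: D(K, 0x5) = 0x6.
Blocks that differ from the original plaintext: P1.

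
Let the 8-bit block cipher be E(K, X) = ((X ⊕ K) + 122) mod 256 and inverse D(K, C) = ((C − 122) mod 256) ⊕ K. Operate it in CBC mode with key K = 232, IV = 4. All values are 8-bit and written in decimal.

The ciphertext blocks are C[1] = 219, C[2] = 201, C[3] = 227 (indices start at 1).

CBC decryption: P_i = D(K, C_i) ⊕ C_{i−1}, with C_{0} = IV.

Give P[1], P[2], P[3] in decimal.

P[1]: D(K, 219) = 137; 137 ⊕ 4 = 141.
P[2]: D(K, 201) = 167; 167 ⊕ 219 = 124.
P[3]: D(K, 227) = 129; 129 ⊕ 201 = 72.

P[1] = 141, P[2] = 124, P[3] = 72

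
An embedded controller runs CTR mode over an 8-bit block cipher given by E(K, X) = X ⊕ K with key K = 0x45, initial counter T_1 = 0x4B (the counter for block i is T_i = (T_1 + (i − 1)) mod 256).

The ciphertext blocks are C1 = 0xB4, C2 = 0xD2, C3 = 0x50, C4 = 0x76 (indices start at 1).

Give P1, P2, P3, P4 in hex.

P1 = 0xBA, P2 = 0xDB, P3 = 0x58, P4 = 0x7D

CTR decryption: S_i = E(K, T_i) where T_i is the counter for block i; P_i = C_i ⊕ S_i.
P1: T = 0x4B, S = E(K, T) = 0x0E; 0xB4 ⊕ 0x0E = 0xBA.
P2: T = 0x4C, S = E(K, T) = 0x09; 0xD2 ⊕ 0x09 = 0xDB.
P3: T = 0x4D, S = E(K, T) = 0x08; 0x50 ⊕ 0x08 = 0x58.
P4: T = 0x4E, S = E(K, T) = 0x0B; 0x76 ⊕ 0x0B = 0x7D.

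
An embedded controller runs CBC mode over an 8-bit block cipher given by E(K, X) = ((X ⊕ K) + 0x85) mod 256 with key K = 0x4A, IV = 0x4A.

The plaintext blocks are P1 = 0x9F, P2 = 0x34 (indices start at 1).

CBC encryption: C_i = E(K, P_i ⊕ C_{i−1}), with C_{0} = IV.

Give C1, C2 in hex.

C1: P1 ⊕ 0x4A = 0xD5; E(K, 0xD5) = 0x24.
C2: P2 ⊕ 0x24 = 0x10; E(K, 0x10) = 0xDF.

C1 = 0x24, C2 = 0xDF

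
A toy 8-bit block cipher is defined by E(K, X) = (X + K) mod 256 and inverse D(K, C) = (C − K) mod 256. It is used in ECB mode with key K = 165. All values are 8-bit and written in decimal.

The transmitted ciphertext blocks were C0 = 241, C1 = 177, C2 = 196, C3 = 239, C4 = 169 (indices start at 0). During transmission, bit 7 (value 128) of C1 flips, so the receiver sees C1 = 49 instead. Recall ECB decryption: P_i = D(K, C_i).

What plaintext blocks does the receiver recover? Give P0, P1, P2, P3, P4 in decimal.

P0 = 76, P1 = 140, P2 = 31, P3 = 74, P4 = 4

Only C1 changed, to 49. In ECB, a change in C_i affects only P_i. Decrypting the received ciphertext:
P0: D(K, 241) = 76.
P1: D(K, 49) = 140.
P2: D(K, 196) = 31.
P3: D(K, 239) = 74.
P4: D(K, 169) = 4.
Blocks that differ from the original plaintext: P1.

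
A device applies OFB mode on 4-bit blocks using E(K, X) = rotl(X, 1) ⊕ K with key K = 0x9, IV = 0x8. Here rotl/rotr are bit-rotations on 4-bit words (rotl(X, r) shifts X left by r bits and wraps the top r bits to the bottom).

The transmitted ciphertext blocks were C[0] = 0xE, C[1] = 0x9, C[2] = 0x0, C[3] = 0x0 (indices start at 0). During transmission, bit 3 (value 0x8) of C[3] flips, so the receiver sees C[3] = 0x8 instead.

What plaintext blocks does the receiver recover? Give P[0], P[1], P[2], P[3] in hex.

P[0] = 0x6, P[1] = 0x1, P[2] = 0x8, P[3] = 0x0

OFB decryption: S_i = E(K, S_{i−1}) with S_{−1} = IV; P_i = C_i ⊕ S_i.
Only C[3] changed, to 0x8. In OFB, a change in C_i flips the same bit in P_i only; the keystream is unaffected. Decrypting the received ciphertext:
P[0]: S = E(K, 0x8) = 0x8; 0xE ⊕ 0x8 = 0x6.
P[1]: S = E(K, 0x8) = 0x8; 0x9 ⊕ 0x8 = 0x1.
P[2]: S = E(K, 0x8) = 0x8; 0x0 ⊕ 0x8 = 0x8.
P[3]: S = E(K, 0x8) = 0x8; 0x8 ⊕ 0x8 = 0x0.
Blocks that differ from the original plaintext: P[3].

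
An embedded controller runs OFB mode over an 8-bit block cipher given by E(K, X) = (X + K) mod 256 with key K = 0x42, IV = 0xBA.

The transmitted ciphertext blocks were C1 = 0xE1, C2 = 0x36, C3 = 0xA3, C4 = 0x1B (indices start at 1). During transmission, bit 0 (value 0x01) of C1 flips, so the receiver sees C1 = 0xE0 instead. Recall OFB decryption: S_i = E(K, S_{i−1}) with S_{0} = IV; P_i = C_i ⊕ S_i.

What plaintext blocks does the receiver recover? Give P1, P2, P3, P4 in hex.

P1 = 0x1C, P2 = 0x08, P3 = 0x23, P4 = 0xD9

Only C1 changed, to 0xE0. In OFB, a change in C_i flips the same bit in P_i only; the keystream is unaffected. Decrypting the received ciphertext:
P1: S = E(K, 0xBA) = 0xFC; 0xE0 ⊕ 0xFC = 0x1C.
P2: S = E(K, 0xFC) = 0x3E; 0x36 ⊕ 0x3E = 0x08.
P3: S = E(K, 0x3E) = 0x80; 0xA3 ⊕ 0x80 = 0x23.
P4: S = E(K, 0x80) = 0xC2; 0x1B ⊕ 0xC2 = 0xD9.
Blocks that differ from the original plaintext: P1.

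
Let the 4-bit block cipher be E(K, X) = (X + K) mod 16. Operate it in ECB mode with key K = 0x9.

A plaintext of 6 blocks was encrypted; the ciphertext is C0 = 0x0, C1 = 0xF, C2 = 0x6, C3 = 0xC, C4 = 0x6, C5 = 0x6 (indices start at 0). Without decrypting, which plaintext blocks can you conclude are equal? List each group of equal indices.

ECB encrypts each block independently with the same key, so equal ciphertext blocks imply equal plaintext blocks.
C2 = C4 = C5 = 0x6, so P2 = P4 = P5.

P2 = P4 = P5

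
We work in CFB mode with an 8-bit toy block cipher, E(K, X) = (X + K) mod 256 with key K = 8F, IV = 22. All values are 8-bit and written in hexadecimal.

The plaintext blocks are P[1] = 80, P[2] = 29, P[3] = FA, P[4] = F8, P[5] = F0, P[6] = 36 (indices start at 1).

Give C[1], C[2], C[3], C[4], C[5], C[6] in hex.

C[1] = 31, C[2] = E9, C[3] = 82, C[4] = E9, C[5] = 88, C[6] = 21

CFB encryption: C_i = P_i ⊕ E(K, C_{i−1}), with C_{0} = IV.
C[1]: E(K, 22) = B1; 80 ⊕ B1 = 31.
C[2]: E(K, 31) = C0; 29 ⊕ C0 = E9.
C[3]: E(K, E9) = 78; FA ⊕ 78 = 82.
C[4]: E(K, 82) = 11; F8 ⊕ 11 = E9.
C[5]: E(K, E9) = 78; F0 ⊕ 78 = 88.
C[6]: E(K, 88) = 17; 36 ⊕ 17 = 21.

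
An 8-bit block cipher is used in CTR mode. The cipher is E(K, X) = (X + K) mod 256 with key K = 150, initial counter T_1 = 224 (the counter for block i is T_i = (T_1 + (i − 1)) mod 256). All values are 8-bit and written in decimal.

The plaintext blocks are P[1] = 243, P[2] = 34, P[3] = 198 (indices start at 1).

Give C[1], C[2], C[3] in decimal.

CTR encryption: S_i = E(K, T_i) where T_i is the counter for block i; C_i = P_i ⊕ S_i.
C[1]: T = 224, S = E(K, T) = 118; 243 ⊕ 118 = 133.
C[2]: T = 225, S = E(K, T) = 119; 34 ⊕ 119 = 85.
C[3]: T = 226, S = E(K, T) = 120; 198 ⊕ 120 = 190.

C[1] = 133, C[2] = 85, C[3] = 190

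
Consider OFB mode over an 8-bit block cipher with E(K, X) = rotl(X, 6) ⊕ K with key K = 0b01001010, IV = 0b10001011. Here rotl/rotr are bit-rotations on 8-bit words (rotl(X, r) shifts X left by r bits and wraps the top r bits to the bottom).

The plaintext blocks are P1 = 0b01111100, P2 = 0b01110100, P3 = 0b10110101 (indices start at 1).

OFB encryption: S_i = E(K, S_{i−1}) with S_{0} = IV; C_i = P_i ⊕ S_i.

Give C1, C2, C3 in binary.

C1: S = E(K, 0b10001011) = 0b10101000; 0b01111100 ⊕ 0b10101000 = 0b11010100.
C2: S = E(K, 0b10101000) = 0b01100000; 0b01110100 ⊕ 0b01100000 = 0b00010100.
C3: S = E(K, 0b01100000) = 0b01010010; 0b10110101 ⊕ 0b01010010 = 0b11100111.

C1 = 0b11010100, C2 = 0b00010100, C3 = 0b11100111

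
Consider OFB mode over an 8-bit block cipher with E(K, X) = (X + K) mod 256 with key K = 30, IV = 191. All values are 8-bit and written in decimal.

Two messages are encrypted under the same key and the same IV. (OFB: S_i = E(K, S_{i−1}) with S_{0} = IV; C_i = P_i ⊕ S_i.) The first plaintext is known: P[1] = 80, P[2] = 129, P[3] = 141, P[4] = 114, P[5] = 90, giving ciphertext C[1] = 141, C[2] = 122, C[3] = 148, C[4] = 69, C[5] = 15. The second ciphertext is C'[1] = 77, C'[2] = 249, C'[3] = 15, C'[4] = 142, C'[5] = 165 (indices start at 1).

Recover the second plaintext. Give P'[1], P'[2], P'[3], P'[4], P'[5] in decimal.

P'[1] = 144, P'[2] = 2, P'[3] = 22, P'[4] = 185, P'[5] = 240

In OFB with a reused IV, both messages share the same keystream S_i, so C_i ⊕ C'_i = P_i ⊕ P'_i and thus P'_i = P_i ⊕ C_i ⊕ C'_i.
P'[1]: 80 ⊕ 141 ⊕ 77 = 144.
P'[2]: 129 ⊕ 122 ⊕ 249 = 2.
P'[3]: 141 ⊕ 148 ⊕ 15 = 22.
P'[4]: 114 ⊕ 69 ⊕ 142 = 185.
P'[5]: 90 ⊕ 15 ⊕ 165 = 240.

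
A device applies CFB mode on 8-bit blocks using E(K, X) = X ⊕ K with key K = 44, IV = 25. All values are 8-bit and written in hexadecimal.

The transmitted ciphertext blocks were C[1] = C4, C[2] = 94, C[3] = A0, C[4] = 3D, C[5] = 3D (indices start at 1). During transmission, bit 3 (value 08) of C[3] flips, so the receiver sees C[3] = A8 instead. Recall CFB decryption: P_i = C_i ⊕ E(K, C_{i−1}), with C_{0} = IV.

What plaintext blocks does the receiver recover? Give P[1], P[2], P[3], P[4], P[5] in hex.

P[1] = A5, P[2] = 14, P[3] = 78, P[4] = D1, P[5] = 44

Only C[3] changed, to A8. In CFB, a change in C_i flips the same bit in P_i and garbles P_{i+1}. Decrypting the received ciphertext:
P[1]: E(K, 25) = 61; C4 ⊕ 61 = A5.
P[2]: E(K, C4) = 80; 94 ⊕ 80 = 14.
P[3]: E(K, 94) = D0; A8 ⊕ D0 = 78.
P[4]: E(K, A8) = EC; 3D ⊕ EC = D1.
P[5]: E(K, 3D) = 79; 3D ⊕ 79 = 44.
Blocks that differ from the original plaintext: P[3], P[4].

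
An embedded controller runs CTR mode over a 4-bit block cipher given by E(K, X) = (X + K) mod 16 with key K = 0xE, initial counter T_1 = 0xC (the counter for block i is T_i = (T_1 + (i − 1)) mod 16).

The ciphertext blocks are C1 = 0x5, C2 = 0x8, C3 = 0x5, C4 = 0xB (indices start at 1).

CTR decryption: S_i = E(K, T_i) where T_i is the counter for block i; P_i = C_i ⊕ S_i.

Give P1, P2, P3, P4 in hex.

P1: T = 0xC, S = E(K, T) = 0xA; 0x5 ⊕ 0xA = 0xF.
P2: T = 0xD, S = E(K, T) = 0xB; 0x8 ⊕ 0xB = 0x3.
P3: T = 0xE, S = E(K, T) = 0xC; 0x5 ⊕ 0xC = 0x9.
P4: T = 0xF, S = E(K, T) = 0xD; 0xB ⊕ 0xD = 0x6.

P1 = 0xF, P2 = 0x3, P3 = 0x9, P4 = 0x6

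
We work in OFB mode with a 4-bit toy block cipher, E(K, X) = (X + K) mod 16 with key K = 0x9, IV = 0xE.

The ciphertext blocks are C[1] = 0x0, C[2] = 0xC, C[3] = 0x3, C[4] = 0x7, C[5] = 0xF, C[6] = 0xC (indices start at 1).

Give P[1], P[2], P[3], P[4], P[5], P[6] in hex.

OFB decryption: S_i = E(K, S_{i−1}) with S_{0} = IV; P_i = C_i ⊕ S_i.
P[1]: S = E(K, 0xE) = 0x7; 0x0 ⊕ 0x7 = 0x7.
P[2]: S = E(K, 0x7) = 0x0; 0xC ⊕ 0x0 = 0xC.
P[3]: S = E(K, 0x0) = 0x9; 0x3 ⊕ 0x9 = 0xA.
P[4]: S = E(K, 0x9) = 0x2; 0x7 ⊕ 0x2 = 0x5.
P[5]: S = E(K, 0x2) = 0xB; 0xF ⊕ 0xB = 0x4.
P[6]: S = E(K, 0xB) = 0x4; 0xC ⊕ 0x4 = 0x8.

P[1] = 0x7, P[2] = 0xC, P[3] = 0xA, P[4] = 0x5, P[5] = 0x4, P[6] = 0x8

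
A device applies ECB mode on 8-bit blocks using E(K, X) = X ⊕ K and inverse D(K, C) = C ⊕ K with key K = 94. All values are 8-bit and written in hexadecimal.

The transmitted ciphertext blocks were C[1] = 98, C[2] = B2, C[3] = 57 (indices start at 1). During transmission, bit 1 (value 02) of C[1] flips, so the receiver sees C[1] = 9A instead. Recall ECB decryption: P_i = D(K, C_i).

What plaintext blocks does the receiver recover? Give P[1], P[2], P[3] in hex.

Only C[1] changed, to 9A. In ECB, a change in C_i affects only P_i. Decrypting the received ciphertext:
P[1]: D(K, 9A) = 0E.
P[2]: D(K, B2) = 26.
P[3]: D(K, 57) = C3.
Blocks that differ from the original plaintext: P[1].

P[1] = 0E, P[2] = 26, P[3] = C3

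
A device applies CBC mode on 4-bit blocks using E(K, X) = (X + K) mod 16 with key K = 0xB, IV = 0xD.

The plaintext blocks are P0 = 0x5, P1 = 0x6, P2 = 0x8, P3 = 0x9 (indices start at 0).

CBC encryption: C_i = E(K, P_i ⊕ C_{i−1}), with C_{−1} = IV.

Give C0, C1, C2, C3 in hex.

C0: P0 ⊕ 0xD = 0x8; E(K, 0x8) = 0x3.
C1: P1 ⊕ 0x3 = 0x5; E(K, 0x5) = 0x0.
C2: P2 ⊕ 0x0 = 0x8; E(K, 0x8) = 0x3.
C3: P3 ⊕ 0x3 = 0xA; E(K, 0xA) = 0x5.

C0 = 0x3, C1 = 0x0, C2 = 0x3, C3 = 0x5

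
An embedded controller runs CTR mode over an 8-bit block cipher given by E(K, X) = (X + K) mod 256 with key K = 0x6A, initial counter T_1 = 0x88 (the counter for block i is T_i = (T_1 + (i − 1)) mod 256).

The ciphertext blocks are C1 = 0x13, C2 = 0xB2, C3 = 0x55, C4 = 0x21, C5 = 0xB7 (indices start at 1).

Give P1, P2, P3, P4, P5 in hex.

CTR decryption: S_i = E(K, T_i) where T_i is the counter for block i; P_i = C_i ⊕ S_i.
P1: T = 0x88, S = E(K, T) = 0xF2; 0x13 ⊕ 0xF2 = 0xE1.
P2: T = 0x89, S = E(K, T) = 0xF3; 0xB2 ⊕ 0xF3 = 0x41.
P3: T = 0x8A, S = E(K, T) = 0xF4; 0x55 ⊕ 0xF4 = 0xA1.
P4: T = 0x8B, S = E(K, T) = 0xF5; 0x21 ⊕ 0xF5 = 0xD4.
P5: T = 0x8C, S = E(K, T) = 0xF6; 0xB7 ⊕ 0xF6 = 0x41.

P1 = 0xE1, P2 = 0x41, P3 = 0xA1, P4 = 0xD4, P5 = 0x41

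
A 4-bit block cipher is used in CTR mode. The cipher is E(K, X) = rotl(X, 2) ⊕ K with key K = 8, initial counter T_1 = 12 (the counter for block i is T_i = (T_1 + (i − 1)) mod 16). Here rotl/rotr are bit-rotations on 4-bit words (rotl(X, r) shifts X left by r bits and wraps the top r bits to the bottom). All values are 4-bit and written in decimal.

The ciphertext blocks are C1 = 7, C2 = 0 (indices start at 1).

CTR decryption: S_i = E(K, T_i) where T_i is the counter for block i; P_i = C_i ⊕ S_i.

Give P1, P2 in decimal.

P1 = 12, P2 = 15

P1: T = 12, S = E(K, T) = 11; 7 ⊕ 11 = 12.
P2: T = 13, S = E(K, T) = 15; 0 ⊕ 15 = 15.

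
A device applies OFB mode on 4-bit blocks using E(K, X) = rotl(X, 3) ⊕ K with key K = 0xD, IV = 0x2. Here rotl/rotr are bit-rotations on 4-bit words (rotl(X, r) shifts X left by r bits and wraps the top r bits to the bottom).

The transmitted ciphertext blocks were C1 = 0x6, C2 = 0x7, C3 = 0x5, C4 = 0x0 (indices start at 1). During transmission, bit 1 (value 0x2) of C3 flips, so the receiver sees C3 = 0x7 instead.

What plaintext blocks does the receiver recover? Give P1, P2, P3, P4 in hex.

OFB decryption: S_i = E(K, S_{i−1}) with S_{0} = IV; P_i = C_i ⊕ S_i.
Only C3 changed, to 0x7. In OFB, a change in C_i flips the same bit in P_i only; the keystream is unaffected. Decrypting the received ciphertext:
P1: S = E(K, 0x2) = 0xC; 0x6 ⊕ 0xC = 0xA.
P2: S = E(K, 0xC) = 0xB; 0x7 ⊕ 0xB = 0xC.
P3: S = E(K, 0xB) = 0x0; 0x7 ⊕ 0x0 = 0x7.
P4: S = E(K, 0x0) = 0xD; 0x0 ⊕ 0xD = 0xD.
Blocks that differ from the original plaintext: P3.

P1 = 0xA, P2 = 0xC, P3 = 0x7, P4 = 0xD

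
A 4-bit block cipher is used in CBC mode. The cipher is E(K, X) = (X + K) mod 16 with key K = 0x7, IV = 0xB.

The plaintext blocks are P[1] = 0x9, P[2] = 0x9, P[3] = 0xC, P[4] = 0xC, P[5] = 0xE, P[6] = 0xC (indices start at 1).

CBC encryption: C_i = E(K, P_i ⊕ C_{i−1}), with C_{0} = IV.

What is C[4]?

C[4] = 0x5

C[1]: P[1] ⊕ 0xB = 0x2; E(K, 0x2) = 0x9.
C[2]: P[2] ⊕ 0x9 = 0x0; E(K, 0x0) = 0x7.
C[3]: P[3] ⊕ 0x7 = 0xB; E(K, 0xB) = 0x2.
C[4]: P[4] ⊕ 0x2 = 0xE; E(K, 0xE) = 0x5.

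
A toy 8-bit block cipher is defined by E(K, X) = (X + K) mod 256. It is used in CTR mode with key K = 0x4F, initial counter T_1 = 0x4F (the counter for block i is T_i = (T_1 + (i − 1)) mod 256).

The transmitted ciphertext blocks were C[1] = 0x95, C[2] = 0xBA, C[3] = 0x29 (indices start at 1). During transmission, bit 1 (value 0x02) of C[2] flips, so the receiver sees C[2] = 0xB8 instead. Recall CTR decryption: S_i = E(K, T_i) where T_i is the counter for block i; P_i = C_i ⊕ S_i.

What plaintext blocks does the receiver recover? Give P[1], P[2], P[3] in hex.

P[1] = 0x0B, P[2] = 0x27, P[3] = 0x89

Only C[2] changed, to 0xB8. In CTR, a change in C_i flips the same bit in P_i only; the keystream is unaffected. Decrypting the received ciphertext:
P[1]: T = 0x4F, S = E(K, T) = 0x9E; 0x95 ⊕ 0x9E = 0x0B.
P[2]: T = 0x50, S = E(K, T) = 0x9F; 0xB8 ⊕ 0x9F = 0x27.
P[3]: T = 0x51, S = E(K, T) = 0xA0; 0x29 ⊕ 0xA0 = 0x89.
Blocks that differ from the original plaintext: P[2].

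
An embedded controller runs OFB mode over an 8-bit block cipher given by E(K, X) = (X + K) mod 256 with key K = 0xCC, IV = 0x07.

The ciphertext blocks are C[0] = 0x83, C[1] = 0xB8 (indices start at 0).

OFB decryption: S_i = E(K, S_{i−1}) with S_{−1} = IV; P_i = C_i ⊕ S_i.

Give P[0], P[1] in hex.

P[0]: S = E(K, 0x07) = 0xD3; 0x83 ⊕ 0xD3 = 0x50.
P[1]: S = E(K, 0xD3) = 0x9F; 0xB8 ⊕ 0x9F = 0x27.

P[0] = 0x50, P[1] = 0x27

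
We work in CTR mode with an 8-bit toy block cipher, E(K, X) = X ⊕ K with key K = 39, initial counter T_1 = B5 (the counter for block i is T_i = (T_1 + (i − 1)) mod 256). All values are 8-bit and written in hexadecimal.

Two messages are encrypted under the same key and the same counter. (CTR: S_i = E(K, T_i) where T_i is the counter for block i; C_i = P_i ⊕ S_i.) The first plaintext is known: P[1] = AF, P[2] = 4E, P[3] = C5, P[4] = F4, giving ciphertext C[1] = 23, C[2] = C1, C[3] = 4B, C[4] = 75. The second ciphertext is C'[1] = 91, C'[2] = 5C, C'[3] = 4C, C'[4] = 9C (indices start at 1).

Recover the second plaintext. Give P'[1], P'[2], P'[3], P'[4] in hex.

In CTR with a reused counter, both messages share the same keystream S_i, so C_i ⊕ C'_i = P_i ⊕ P'_i and thus P'_i = P_i ⊕ C_i ⊕ C'_i.
P'[1]: AF ⊕ 23 ⊕ 91 = 1D.
P'[2]: 4E ⊕ C1 ⊕ 5C = D3.
P'[3]: C5 ⊕ 4B ⊕ 4C = C2.
P'[4]: F4 ⊕ 75 ⊕ 9C = 1D.

P'[1] = 1D, P'[2] = D3, P'[3] = C2, P'[4] = 1D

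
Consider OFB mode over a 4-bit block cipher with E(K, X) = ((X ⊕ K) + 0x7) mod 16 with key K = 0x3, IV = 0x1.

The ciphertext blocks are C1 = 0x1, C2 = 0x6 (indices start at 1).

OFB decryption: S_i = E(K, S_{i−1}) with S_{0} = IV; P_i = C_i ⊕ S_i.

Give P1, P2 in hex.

P1 = 0x8, P2 = 0x7

P1: S = E(K, 0x1) = 0x9; 0x1 ⊕ 0x9 = 0x8.
P2: S = E(K, 0x9) = 0x1; 0x6 ⊕ 0x1 = 0x7.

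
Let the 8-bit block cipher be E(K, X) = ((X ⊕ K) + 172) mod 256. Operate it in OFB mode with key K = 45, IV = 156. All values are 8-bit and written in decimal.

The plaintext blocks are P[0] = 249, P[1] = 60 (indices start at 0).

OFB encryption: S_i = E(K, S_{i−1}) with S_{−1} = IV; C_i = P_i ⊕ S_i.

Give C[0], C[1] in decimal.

C[0]: S = E(K, 156) = 93; 249 ⊕ 93 = 164.
C[1]: S = E(K, 93) = 28; 60 ⊕ 28 = 32.

C[0] = 164, C[1] = 32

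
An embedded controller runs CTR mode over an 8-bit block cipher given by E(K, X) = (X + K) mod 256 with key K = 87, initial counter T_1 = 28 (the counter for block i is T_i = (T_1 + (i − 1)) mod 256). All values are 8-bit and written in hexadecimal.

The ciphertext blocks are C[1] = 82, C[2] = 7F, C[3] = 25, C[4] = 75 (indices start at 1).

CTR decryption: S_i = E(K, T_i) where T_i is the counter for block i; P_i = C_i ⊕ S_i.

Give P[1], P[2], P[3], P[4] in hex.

P[1] = 2D, P[2] = CF, P[3] = 94, P[4] = C7

P[1]: T = 28, S = E(K, T) = AF; 82 ⊕ AF = 2D.
P[2]: T = 29, S = E(K, T) = B0; 7F ⊕ B0 = CF.
P[3]: T = 2A, S = E(K, T) = B1; 25 ⊕ B1 = 94.
P[4]: T = 2B, S = E(K, T) = B2; 75 ⊕ B2 = C7.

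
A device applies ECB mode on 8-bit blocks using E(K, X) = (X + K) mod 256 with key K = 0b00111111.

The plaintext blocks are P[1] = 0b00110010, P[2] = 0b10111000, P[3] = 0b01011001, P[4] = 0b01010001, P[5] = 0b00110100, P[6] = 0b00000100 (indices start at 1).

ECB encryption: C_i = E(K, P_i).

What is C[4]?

C[4]: E(K, 0b01010001) = 0b10010000.

C[4] = 0b10010000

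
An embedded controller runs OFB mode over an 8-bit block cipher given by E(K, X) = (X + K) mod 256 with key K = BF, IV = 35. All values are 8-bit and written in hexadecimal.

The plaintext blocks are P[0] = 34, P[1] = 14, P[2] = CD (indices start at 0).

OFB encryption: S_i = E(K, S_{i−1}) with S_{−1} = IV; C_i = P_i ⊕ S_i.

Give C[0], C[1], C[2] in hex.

C[0] = C0, C[1] = A7, C[2] = BF

C[0]: S = E(K, 35) = F4; 34 ⊕ F4 = C0.
C[1]: S = E(K, F4) = B3; 14 ⊕ B3 = A7.
C[2]: S = E(K, B3) = 72; CD ⊕ 72 = BF.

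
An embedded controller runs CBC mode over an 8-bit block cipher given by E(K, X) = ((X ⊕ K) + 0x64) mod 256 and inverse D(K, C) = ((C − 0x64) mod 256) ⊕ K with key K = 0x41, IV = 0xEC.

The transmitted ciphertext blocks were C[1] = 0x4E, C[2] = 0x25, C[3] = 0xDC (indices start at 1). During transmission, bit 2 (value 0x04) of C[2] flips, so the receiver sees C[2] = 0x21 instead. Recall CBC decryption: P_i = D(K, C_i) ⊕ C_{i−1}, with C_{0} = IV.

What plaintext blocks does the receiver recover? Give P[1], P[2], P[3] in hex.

Only C[2] changed, to 0x21. In CBC, a change in C_i garbles P_i and flips the same bit in P_{i+1}. Decrypting the received ciphertext:
P[1]: D(K, 0x4E) = 0xAB; 0xAB ⊕ 0xEC = 0x47.
P[2]: D(K, 0x21) = 0xFC; 0xFC ⊕ 0x4E = 0xB2.
P[3]: D(K, 0xDC) = 0x39; 0x39 ⊕ 0x21 = 0x18.
Blocks that differ from the original plaintext: P[2], P[3].

P[1] = 0x47, P[2] = 0xB2, P[3] = 0x18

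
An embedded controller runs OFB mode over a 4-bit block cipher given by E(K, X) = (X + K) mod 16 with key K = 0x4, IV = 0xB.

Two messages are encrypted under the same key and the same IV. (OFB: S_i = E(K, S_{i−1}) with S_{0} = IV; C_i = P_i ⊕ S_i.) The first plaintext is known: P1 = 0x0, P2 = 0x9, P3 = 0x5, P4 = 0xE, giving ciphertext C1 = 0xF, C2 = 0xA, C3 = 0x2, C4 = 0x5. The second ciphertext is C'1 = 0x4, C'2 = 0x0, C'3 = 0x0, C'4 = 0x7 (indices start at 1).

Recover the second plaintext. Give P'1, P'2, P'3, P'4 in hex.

P'1 = 0xB, P'2 = 0x3, P'3 = 0x7, P'4 = 0xC

In OFB with a reused IV, both messages share the same keystream S_i, so C_i ⊕ C'_i = P_i ⊕ P'_i and thus P'_i = P_i ⊕ C_i ⊕ C'_i.
P'1: 0x0 ⊕ 0xF ⊕ 0x4 = 0xB.
P'2: 0x9 ⊕ 0xA ⊕ 0x0 = 0x3.
P'3: 0x5 ⊕ 0x2 ⊕ 0x0 = 0x7.
P'4: 0xE ⊕ 0x5 ⊕ 0x7 = 0xC.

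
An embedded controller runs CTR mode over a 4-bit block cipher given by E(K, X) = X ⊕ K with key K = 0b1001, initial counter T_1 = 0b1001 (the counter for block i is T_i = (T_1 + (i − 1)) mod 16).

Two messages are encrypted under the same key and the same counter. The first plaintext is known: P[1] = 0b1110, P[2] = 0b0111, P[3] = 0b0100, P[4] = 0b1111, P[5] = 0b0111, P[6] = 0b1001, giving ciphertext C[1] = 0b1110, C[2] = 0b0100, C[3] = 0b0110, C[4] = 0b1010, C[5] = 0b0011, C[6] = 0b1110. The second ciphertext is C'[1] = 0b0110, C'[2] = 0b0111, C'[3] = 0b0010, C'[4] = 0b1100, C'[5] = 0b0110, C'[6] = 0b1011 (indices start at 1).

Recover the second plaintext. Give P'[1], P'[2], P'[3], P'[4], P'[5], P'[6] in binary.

P'[1] = 0b0110, P'[2] = 0b0100, P'[3] = 0b0000, P'[4] = 0b1001, P'[5] = 0b0010, P'[6] = 0b1100

In CTR with a reused counter, both messages share the same keystream S_i, so C_i ⊕ C'_i = P_i ⊕ P'_i and thus P'_i = P_i ⊕ C_i ⊕ C'_i.
P'[1]: 0b1110 ⊕ 0b1110 ⊕ 0b0110 = 0b0110.
P'[2]: 0b0111 ⊕ 0b0100 ⊕ 0b0111 = 0b0100.
P'[3]: 0b0100 ⊕ 0b0110 ⊕ 0b0010 = 0b0000.
P'[4]: 0b1111 ⊕ 0b1010 ⊕ 0b1100 = 0b1001.
P'[5]: 0b0111 ⊕ 0b0011 ⊕ 0b0110 = 0b0010.
P'[6]: 0b1001 ⊕ 0b1110 ⊕ 0b1011 = 0b1100.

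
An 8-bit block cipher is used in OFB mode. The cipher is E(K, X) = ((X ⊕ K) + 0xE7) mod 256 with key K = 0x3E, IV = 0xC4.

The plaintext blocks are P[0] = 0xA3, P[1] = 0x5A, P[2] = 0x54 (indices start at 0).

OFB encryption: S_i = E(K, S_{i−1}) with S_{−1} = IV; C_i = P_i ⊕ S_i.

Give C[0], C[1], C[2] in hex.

C[0] = 0x42, C[1] = 0x9C, C[2] = 0x8B

C[0]: S = E(K, 0xC4) = 0xE1; 0xA3 ⊕ 0xE1 = 0x42.
C[1]: S = E(K, 0xE1) = 0xC6; 0x5A ⊕ 0xC6 = 0x9C.
C[2]: S = E(K, 0xC6) = 0xDF; 0x54 ⊕ 0xDF = 0x8B.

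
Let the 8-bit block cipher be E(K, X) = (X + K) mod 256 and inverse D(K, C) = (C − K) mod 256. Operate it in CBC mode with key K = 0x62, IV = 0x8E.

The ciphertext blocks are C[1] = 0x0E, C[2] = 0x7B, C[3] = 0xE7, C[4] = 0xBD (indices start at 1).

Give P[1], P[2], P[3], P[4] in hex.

P[1] = 0x22, P[2] = 0x17, P[3] = 0xFE, P[4] = 0xBC

CBC decryption: P_i = D(K, C_i) ⊕ C_{i−1}, with C_{0} = IV.
P[1]: D(K, 0x0E) = 0xAC; 0xAC ⊕ 0x8E = 0x22.
P[2]: D(K, 0x7B) = 0x19; 0x19 ⊕ 0x0E = 0x17.
P[3]: D(K, 0xE7) = 0x85; 0x85 ⊕ 0x7B = 0xFE.
P[4]: D(K, 0xBD) = 0x5B; 0x5B ⊕ 0xE7 = 0xBC.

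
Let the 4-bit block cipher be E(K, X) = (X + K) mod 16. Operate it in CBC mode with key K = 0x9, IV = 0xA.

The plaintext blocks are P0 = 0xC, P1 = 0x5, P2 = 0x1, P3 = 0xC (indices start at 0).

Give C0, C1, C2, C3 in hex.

C0 = 0xF, C1 = 0x3, C2 = 0xB, C3 = 0x0

CBC encryption: C_i = E(K, P_i ⊕ C_{i−1}), with C_{−1} = IV.
C0: P0 ⊕ 0xA = 0x6; E(K, 0x6) = 0xF.
C1: P1 ⊕ 0xF = 0xA; E(K, 0xA) = 0x3.
C2: P2 ⊕ 0x3 = 0x2; E(K, 0x2) = 0xB.
C3: P3 ⊕ 0xB = 0x7; E(K, 0x7) = 0x0.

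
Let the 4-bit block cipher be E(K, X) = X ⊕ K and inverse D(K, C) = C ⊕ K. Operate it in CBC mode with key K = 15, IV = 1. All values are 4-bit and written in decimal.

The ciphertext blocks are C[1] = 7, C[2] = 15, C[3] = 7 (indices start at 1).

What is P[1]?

CBC decryption: P_i = D(K, C_i) ⊕ C_{i−1}, with C_{0} = IV.
P[1]: D(K, 7) = 8; 8 ⊕ 1 = 9.

P[1] = 9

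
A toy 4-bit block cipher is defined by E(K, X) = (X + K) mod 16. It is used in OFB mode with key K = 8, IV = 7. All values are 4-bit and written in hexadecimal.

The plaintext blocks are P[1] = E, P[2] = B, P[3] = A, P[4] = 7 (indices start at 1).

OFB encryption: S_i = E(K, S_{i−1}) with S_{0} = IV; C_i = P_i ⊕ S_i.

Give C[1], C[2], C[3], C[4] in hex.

C[1] = 1, C[2] = C, C[3] = 5, C[4] = 0

C[1]: S = E(K, 7) = F; E ⊕ F = 1.
C[2]: S = E(K, F) = 7; B ⊕ 7 = C.
C[3]: S = E(K, 7) = F; A ⊕ F = 5.
C[4]: S = E(K, F) = 7; 7 ⊕ 7 = 0.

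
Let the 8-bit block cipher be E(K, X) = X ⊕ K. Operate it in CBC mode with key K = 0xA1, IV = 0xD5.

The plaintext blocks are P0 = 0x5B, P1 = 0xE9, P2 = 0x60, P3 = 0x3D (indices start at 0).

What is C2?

CBC encryption: C_i = E(K, P_i ⊕ C_{i−1}), with C_{−1} = IV.
C0: P0 ⊕ 0xD5 = 0x8E; E(K, 0x8E) = 0x2F.
C1: P1 ⊕ 0x2F = 0xC6; E(K, 0xC6) = 0x67.
C2: P2 ⊕ 0x67 = 0x07; E(K, 0x07) = 0xA6.

C2 = 0xA6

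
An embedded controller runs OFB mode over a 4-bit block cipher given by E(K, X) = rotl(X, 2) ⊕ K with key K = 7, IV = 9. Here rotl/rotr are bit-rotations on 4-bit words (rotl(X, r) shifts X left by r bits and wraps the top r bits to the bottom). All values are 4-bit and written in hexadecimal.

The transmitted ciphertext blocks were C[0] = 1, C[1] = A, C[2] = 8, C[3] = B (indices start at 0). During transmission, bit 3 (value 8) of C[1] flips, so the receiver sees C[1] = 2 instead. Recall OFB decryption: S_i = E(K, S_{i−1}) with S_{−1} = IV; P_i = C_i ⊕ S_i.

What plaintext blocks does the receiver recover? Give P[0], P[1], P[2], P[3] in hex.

Only C[1] changed, to 2. In OFB, a change in C_i flips the same bit in P_i only; the keystream is unaffected. Decrypting the received ciphertext:
P[0]: S = E(K, 9) = 1; 1 ⊕ 1 = 0.
P[1]: S = E(K, 1) = 3; 2 ⊕ 3 = 1.
P[2]: S = E(K, 3) = B; 8 ⊕ B = 3.
P[3]: S = E(K, B) = 9; B ⊕ 9 = 2.
Blocks that differ from the original plaintext: P[1].

P[0] = 0, P[1] = 1, P[2] = 3, P[3] = 2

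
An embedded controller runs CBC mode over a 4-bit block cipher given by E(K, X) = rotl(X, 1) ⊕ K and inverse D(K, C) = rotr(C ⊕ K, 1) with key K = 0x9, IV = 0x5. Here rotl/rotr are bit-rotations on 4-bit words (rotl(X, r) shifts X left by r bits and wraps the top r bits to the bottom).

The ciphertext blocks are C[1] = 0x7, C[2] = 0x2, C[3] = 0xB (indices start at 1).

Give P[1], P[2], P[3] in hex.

CBC decryption: P_i = D(K, C_i) ⊕ C_{i−1}, with C_{0} = IV.
P[1]: D(K, 0x7) = 0x7; 0x7 ⊕ 0x5 = 0x2.
P[2]: D(K, 0x2) = 0xD; 0xD ⊕ 0x7 = 0xA.
P[3]: D(K, 0xB) = 0x1; 0x1 ⊕ 0x2 = 0x3.

P[1] = 0x2, P[2] = 0xA, P[3] = 0x3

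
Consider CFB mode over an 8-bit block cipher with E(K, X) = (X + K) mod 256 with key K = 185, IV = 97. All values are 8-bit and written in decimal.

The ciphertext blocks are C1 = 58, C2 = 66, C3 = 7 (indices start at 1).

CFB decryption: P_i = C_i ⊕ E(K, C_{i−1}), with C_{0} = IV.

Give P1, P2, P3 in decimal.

P1: E(K, 97) = 26; 58 ⊕ 26 = 32.
P2: E(K, 58) = 243; 66 ⊕ 243 = 177.
P3: E(K, 66) = 251; 7 ⊕ 251 = 252.

P1 = 32, P2 = 177, P3 = 252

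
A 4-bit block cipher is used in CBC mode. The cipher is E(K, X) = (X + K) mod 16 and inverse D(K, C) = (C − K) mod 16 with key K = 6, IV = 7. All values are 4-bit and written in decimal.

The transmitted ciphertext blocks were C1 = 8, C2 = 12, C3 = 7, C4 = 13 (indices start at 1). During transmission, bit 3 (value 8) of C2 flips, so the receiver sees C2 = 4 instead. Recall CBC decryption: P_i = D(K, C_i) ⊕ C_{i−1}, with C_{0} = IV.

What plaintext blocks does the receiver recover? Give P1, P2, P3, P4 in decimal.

P1 = 5, P2 = 6, P3 = 5, P4 = 0

Only C2 changed, to 4. In CBC, a change in C_i garbles P_i and flips the same bit in P_{i+1}. Decrypting the received ciphertext:
P1: D(K, 8) = 2; 2 ⊕ 7 = 5.
P2: D(K, 4) = 14; 14 ⊕ 8 = 6.
P3: D(K, 7) = 1; 1 ⊕ 4 = 5.
P4: D(K, 13) = 7; 7 ⊕ 7 = 0.
Blocks that differ from the original plaintext: P2, P3.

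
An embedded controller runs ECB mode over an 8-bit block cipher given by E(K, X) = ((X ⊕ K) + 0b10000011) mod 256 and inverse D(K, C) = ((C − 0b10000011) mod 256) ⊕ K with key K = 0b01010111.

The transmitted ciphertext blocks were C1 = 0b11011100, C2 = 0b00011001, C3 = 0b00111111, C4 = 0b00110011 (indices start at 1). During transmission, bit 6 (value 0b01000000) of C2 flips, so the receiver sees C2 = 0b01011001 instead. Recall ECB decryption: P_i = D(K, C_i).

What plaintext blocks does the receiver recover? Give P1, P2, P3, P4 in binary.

Only C2 changed, to 0b01011001. In ECB, a change in C_i affects only P_i. Decrypting the received ciphertext:
P1: D(K, 0b11011100) = 0b00001110.
P2: D(K, 0b01011001) = 0b10000001.
P3: D(K, 0b00111111) = 0b11101011.
P4: D(K, 0b00110011) = 0b11100111.
Blocks that differ from the original plaintext: P2.

P1 = 0b00001110, P2 = 0b10000001, P3 = 0b11101011, P4 = 0b11100111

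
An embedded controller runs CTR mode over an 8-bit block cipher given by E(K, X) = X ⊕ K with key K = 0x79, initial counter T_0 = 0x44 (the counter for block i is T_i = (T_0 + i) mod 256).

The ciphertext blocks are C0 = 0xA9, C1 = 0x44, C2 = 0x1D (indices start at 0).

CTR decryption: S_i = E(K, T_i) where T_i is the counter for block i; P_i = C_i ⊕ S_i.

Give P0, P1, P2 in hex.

P0 = 0x94, P1 = 0x78, P2 = 0x22

P0: T = 0x44, S = E(K, T) = 0x3D; 0xA9 ⊕ 0x3D = 0x94.
P1: T = 0x45, S = E(K, T) = 0x3C; 0x44 ⊕ 0x3C = 0x78.
P2: T = 0x46, S = E(K, T) = 0x3F; 0x1D ⊕ 0x3F = 0x22.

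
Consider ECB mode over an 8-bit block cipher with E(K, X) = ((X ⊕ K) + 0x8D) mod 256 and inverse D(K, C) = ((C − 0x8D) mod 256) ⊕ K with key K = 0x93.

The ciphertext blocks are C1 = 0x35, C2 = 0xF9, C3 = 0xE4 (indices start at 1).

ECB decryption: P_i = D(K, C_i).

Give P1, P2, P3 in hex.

P1 = 0x3B, P2 = 0xFF, P3 = 0xC4

P1: D(K, 0x35) = 0x3B.
P2: D(K, 0xF9) = 0xFF.
P3: D(K, 0xE4) = 0xC4.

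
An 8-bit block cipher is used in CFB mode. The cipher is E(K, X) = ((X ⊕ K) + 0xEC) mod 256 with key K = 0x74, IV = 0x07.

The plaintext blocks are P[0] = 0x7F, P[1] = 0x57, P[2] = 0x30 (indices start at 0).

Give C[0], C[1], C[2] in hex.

CFB encryption: C_i = P_i ⊕ E(K, C_{i−1}), with C_{−1} = IV.
C[0]: E(K, 0x07) = 0x5F; 0x7F ⊕ 0x5F = 0x20.
C[1]: E(K, 0x20) = 0x40; 0x57 ⊕ 0x40 = 0x17.
C[2]: E(K, 0x17) = 0x4F; 0x30 ⊕ 0x4F = 0x7F.

C[0] = 0x20, C[1] = 0x17, C[2] = 0x7F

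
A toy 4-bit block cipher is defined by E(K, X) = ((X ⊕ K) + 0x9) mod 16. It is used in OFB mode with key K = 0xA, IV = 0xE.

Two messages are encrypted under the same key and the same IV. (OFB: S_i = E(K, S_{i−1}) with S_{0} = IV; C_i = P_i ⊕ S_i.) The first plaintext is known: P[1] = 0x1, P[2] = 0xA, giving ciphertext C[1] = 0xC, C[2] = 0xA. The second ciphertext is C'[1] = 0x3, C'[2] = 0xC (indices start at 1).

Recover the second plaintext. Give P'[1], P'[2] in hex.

P'[1] = 0xE, P'[2] = 0xC

In OFB with a reused IV, both messages share the same keystream S_i, so C_i ⊕ C'_i = P_i ⊕ P'_i and thus P'_i = P_i ⊕ C_i ⊕ C'_i.
P'[1]: 0x1 ⊕ 0xC ⊕ 0x3 = 0xE.
P'[2]: 0xA ⊕ 0xA ⊕ 0xC = 0xC.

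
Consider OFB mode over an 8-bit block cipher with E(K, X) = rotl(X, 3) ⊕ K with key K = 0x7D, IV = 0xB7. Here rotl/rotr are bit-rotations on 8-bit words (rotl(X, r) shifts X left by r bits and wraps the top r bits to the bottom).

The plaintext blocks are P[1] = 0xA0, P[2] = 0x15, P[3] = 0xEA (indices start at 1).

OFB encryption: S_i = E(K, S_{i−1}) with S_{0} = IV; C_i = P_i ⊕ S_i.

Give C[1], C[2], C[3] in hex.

C[1]: S = E(K, 0xB7) = 0xC0; 0xA0 ⊕ 0xC0 = 0x60.
C[2]: S = E(K, 0xC0) = 0x7B; 0x15 ⊕ 0x7B = 0x6E.
C[3]: S = E(K, 0x7B) = 0xA6; 0xEA ⊕ 0xA6 = 0x4C.

C[1] = 0x60, C[2] = 0x6E, C[3] = 0x4C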